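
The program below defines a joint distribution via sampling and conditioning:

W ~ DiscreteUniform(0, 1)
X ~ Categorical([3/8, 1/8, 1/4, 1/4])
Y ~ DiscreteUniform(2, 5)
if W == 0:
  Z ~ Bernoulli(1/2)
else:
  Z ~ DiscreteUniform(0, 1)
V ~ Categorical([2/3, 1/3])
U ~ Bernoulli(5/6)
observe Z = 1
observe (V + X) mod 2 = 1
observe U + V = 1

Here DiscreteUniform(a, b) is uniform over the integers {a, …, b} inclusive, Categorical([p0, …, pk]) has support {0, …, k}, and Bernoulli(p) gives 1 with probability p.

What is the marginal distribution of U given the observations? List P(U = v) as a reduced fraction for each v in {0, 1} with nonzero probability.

Enumerate traces; 32 have nonzero weight after conditioning:
  (W=0, X=0, Y=2, Z=1, V=1, U=0) weight 1/768
  (W=0, X=0, Y=3, Z=1, V=1, U=0) weight 1/768
  (W=0, X=0, Y=4, Z=1, V=1, U=0) weight 1/768
  (W=0, X=0, Y=5, Z=1, V=1, U=0) weight 1/768
  (W=0, X=1, Y=2, Z=1, V=0, U=1) weight 5/1152
  (W=0, X=1, Y=3, Z=1, V=0, U=1) weight 5/1152
  (W=0, X=1, Y=4, Z=1, V=0, U=1) weight 5/1152
  (W=0, X=1, Y=5, Z=1, V=0, U=1) weight 5/1152
  … 24 more
Group by U:
  weight(U=0) = 5/288
  weight(U=1) = 5/48
Total weight = 5/288 + 5/48 = 35/288
P(U=0 | obs) = 5/288 / 35/288 = 1/7
P(U=1 | obs) = 5/48 / 35/288 = 6/7

P(U=0) = 1/7, P(U=1) = 6/7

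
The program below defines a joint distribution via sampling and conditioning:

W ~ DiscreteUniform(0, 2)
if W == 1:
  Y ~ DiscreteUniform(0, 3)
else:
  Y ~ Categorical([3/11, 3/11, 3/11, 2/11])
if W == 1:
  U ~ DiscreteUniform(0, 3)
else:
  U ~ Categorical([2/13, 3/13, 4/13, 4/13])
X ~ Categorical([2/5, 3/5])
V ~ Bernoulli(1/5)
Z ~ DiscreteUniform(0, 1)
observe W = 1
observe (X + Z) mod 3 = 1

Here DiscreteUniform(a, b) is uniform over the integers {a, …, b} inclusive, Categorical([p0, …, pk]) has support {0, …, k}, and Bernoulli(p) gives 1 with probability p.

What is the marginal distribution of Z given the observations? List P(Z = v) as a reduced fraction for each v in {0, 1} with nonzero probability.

P(Z=0) = 3/5, P(Z=1) = 2/5

Enumerate traces; 64 have nonzero weight after conditioning:
  (W=1, Y=0, U=0, X=0, V=0, Z=1) weight 1/300
  (W=1, Y=0, U=0, X=0, V=1, Z=1) weight 1/1200
  (W=1, Y=0, U=0, X=1, V=0, Z=0) weight 1/200
  (W=1, Y=0, U=0, X=1, V=1, Z=0) weight 1/800
  (W=1, Y=0, U=1, X=0, V=0, Z=1) weight 1/300
  (W=1, Y=0, U=1, X=0, V=1, Z=1) weight 1/1200
  (W=1, Y=0, U=1, X=1, V=0, Z=0) weight 1/200
  (W=1, Y=0, U=1, X=1, V=1, Z=0) weight 1/800
  … 56 more
Group by Z:
  weight(Z=0) = 1/10
  weight(Z=1) = 1/15
Total weight = 1/10 + 1/15 = 1/6
P(Z=0 | obs) = 1/10 / 1/6 = 3/5
P(Z=1 | obs) = 1/15 / 1/6 = 2/5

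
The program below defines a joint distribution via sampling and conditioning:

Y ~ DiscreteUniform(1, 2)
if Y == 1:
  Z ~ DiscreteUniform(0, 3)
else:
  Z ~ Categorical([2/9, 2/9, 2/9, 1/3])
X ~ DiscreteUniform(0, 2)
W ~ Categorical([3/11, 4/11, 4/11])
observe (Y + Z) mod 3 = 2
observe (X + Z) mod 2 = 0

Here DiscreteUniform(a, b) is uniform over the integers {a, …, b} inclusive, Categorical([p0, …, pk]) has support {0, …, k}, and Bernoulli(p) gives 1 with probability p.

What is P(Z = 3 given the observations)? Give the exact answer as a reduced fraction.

P(Z = 3 | obs) = 12/37

Enumerate traces; 12 have nonzero weight after conditioning:
  (Y=1, Z=1, X=1, W=0) weight 1/88
  (Y=1, Z=1, X=1, W=1) weight 1/66
  (Y=1, Z=1, X=1, W=2) weight 1/66
  (Y=2, Z=0, X=0, W=0) weight 1/99
  (Y=2, Z=0, X=0, W=1) weight 4/297
  (Y=2, Z=0, X=0, W=2) weight 4/297
  (Y=2, Z=0, X=2, W=0) weight 1/99
  (Y=2, Z=0, X=2, W=1) weight 4/297
  (Y=2, Z=3, X=1, W=0) weight 1/66
  … 3 more
Group by Z:
  weight(Z=0) = 2/27
  weight(Z=1) = 1/24
  weight(Z=3) = 1/18
Total weight = 2/27 + 1/24 + 1/18 = 37/216
P(Z=0 | obs) = 2/27 / 37/216 = 16/37
P(Z=1 | obs) = 1/24 / 37/216 = 9/37
P(Z=3 | obs) = 1/18 / 37/216 = 12/37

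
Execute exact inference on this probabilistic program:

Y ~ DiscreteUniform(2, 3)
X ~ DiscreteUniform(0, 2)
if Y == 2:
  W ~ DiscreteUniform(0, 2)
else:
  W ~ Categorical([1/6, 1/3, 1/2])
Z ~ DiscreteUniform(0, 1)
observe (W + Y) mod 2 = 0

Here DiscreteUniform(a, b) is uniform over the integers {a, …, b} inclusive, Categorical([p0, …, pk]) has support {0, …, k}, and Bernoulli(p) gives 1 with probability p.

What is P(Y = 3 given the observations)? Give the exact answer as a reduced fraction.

Enumerate traces; 18 have nonzero weight after conditioning:
  (Y=2, X=0, W=0, Z=0) weight 1/36
  (Y=2, X=0, W=0, Z=1) weight 1/36
  (Y=2, X=0, W=2, Z=0) weight 1/36
  (Y=2, X=0, W=2, Z=1) weight 1/36
  (Y=2, X=1, W=0, Z=0) weight 1/36
  (Y=2, X=1, W=0, Z=1) weight 1/36
  (Y=2, X=1, W=2, Z=0) weight 1/36
  (Y=2, X=1, W=2, Z=1) weight 1/36
  (Y=3, X=0, W=1, Z=0) weight 1/36
  … 9 more
Group by Y:
  weight(Y=2) = 1/3
  weight(Y=3) = 1/6
Total weight = 1/3 + 1/6 = 1/2
P(Y=2 | obs) = 1/3 / 1/2 = 2/3
P(Y=3 | obs) = 1/6 / 1/2 = 1/3

P(Y = 3 | obs) = 1/3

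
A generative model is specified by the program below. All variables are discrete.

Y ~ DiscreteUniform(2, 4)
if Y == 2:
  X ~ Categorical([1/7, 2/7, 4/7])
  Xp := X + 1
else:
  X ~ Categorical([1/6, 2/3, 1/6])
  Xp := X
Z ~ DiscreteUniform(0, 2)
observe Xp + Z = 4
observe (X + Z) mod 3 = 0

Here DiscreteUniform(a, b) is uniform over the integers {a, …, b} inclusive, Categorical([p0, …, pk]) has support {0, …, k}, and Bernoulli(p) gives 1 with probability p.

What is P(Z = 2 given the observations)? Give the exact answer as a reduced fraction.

P(Z = 2 | obs) = 1/3

Enumerate traces; 2 have nonzero weight after conditioning:
  (Y=2, X=1, Z=2) weight 2/63
  (Y=2, X=2, Z=1) weight 4/63
Group by Z:
  weight(Z=1) = 4/63
  weight(Z=2) = 2/63
Total weight = 4/63 + 2/63 = 2/21
P(Z=1 | obs) = 4/63 / 2/21 = 2/3
P(Z=2 | obs) = 2/63 / 2/21 = 1/3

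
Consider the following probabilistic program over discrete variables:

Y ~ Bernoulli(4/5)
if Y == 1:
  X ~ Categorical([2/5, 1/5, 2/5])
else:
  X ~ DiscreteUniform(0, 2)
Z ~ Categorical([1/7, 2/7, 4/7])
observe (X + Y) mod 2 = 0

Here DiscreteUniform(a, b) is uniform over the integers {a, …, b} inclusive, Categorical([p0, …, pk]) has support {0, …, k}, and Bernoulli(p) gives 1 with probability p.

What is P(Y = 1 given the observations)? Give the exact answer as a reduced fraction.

P(Y = 1 | obs) = 6/11

Enumerate traces; 9 have nonzero weight after conditioning:
  (Y=0, X=0, Z=0) weight 1/105
  (Y=0, X=0, Z=1) weight 2/105
  (Y=0, X=0, Z=2) weight 4/105
  (Y=0, X=2, Z=0) weight 1/105
  (Y=0, X=2, Z=1) weight 2/105
  (Y=0, X=2, Z=2) weight 4/105
  (Y=1, X=1, Z=0) weight 4/175
  (Y=1, X=1, Z=1) weight 8/175
  … 1 more
Group by Y:
  weight(Y=0) = 2/15
  weight(Y=1) = 4/25
Total weight = 2/15 + 4/25 = 22/75
P(Y=0 | obs) = 2/15 / 22/75 = 5/11
P(Y=1 | obs) = 4/25 / 22/75 = 6/11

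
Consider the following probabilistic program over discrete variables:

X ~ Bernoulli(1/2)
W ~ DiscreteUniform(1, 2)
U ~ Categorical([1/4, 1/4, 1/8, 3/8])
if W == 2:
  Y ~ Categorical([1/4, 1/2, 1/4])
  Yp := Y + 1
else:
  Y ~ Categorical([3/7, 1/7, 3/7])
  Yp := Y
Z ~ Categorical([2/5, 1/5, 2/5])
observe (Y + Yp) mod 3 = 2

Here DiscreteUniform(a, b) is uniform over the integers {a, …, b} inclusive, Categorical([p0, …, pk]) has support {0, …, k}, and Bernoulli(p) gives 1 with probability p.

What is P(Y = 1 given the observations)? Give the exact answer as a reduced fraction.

P(Y = 1 | obs) = 4/11

Enumerate traces; 48 have nonzero weight after conditioning:
  (X=0, W=1, U=0, Y=1, Z=0) weight 1/280
  (X=0, W=1, U=0, Y=1, Z=1) weight 1/560
  (X=0, W=1, U=0, Y=1, Z=2) weight 1/280
  (X=0, W=1, U=1, Y=1, Z=0) weight 1/280
  (X=0, W=1, U=1, Y=1, Z=1) weight 1/560
  (X=0, W=1, U=1, Y=1, Z=2) weight 1/280
  (X=0, W=1, U=2, Y=1, Z=0) weight 1/560
  (X=0, W=1, U=2, Y=1, Z=1) weight 1/1120
  (X=0, W=2, U=0, Y=2, Z=0) weight 1/160
  … 39 more
Group by Y:
  weight(Y=1) = 1/14
  weight(Y=2) = 1/8
Total weight = 1/14 + 1/8 = 11/56
P(Y=1 | obs) = 1/14 / 11/56 = 4/11
P(Y=2 | obs) = 1/8 / 11/56 = 7/11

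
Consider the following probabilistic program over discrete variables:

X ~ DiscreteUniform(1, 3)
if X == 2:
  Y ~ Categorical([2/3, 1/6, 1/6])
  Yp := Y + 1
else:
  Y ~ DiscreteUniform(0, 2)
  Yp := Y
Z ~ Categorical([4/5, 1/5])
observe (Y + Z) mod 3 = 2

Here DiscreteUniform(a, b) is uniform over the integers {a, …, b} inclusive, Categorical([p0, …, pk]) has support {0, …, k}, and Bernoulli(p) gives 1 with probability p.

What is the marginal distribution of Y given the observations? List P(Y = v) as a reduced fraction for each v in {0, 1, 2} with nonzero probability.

Enumerate traces; 6 have nonzero weight after conditioning:
  (X=1, Y=1, Z=1) weight 1/45
  (X=1, Y=2, Z=0) weight 4/45
  (X=2, Y=1, Z=1) weight 1/90
  (X=2, Y=2, Z=0) weight 2/45
  (X=3, Y=1, Z=1) weight 1/45
  (X=3, Y=2, Z=0) weight 4/45
Group by Y:
  weight(Y=1) = 1/18
  weight(Y=2) = 2/9
Total weight = 1/18 + 2/9 = 5/18
P(Y=1 | obs) = 1/18 / 5/18 = 1/5
P(Y=2 | obs) = 2/9 / 5/18 = 4/5

P(Y=1) = 1/5, P(Y=2) = 4/5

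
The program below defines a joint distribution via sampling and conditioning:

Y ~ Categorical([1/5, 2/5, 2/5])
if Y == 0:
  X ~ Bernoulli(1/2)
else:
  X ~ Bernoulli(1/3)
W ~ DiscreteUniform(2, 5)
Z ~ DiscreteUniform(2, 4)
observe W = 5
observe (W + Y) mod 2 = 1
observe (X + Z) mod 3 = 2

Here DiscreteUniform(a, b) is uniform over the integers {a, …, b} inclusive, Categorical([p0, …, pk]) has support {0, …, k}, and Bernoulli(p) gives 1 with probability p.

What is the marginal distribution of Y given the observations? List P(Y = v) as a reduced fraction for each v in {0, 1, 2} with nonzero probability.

Enumerate traces; 4 have nonzero weight after conditioning:
  (Y=0, X=0, W=5, Z=2) weight 1/120
  (Y=0, X=1, W=5, Z=4) weight 1/120
  (Y=2, X=0, W=5, Z=2) weight 1/45
  (Y=2, X=1, W=5, Z=4) weight 1/90
Group by Y:
  weight(Y=0) = 1/60
  weight(Y=2) = 1/30
Total weight = 1/60 + 1/30 = 1/20
P(Y=0 | obs) = 1/60 / 1/20 = 1/3
P(Y=2 | obs) = 1/30 / 1/20 = 2/3

P(Y=0) = 1/3, P(Y=2) = 2/3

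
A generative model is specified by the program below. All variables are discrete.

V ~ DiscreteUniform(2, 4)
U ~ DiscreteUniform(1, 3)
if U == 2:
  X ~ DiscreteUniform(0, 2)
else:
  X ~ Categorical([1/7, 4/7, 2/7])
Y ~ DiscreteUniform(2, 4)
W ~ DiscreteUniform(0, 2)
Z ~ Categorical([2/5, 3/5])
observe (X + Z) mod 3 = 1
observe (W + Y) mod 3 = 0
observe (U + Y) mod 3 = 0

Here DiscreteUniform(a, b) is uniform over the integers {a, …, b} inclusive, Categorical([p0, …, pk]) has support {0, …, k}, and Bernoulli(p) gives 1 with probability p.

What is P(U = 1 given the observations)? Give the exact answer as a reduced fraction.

P(U = 1 | obs) = 33/101

Enumerate traces; 18 have nonzero weight after conditioning:
  (V=2, U=1, X=0, Y=2, W=1, Z=1) weight 1/945
  (V=2, U=1, X=1, Y=2, W=1, Z=0) weight 8/2835
  (V=2, U=2, X=0, Y=4, W=2, Z=1) weight 1/405
  (V=2, U=2, X=1, Y=4, W=2, Z=0) weight 2/1215
  (V=2, U=3, X=0, Y=3, W=0, Z=1) weight 1/945
  (V=2, U=3, X=1, Y=3, W=0, Z=0) weight 8/2835
  (V=3, U=1, X=0, Y=2, W=1, Z=1) weight 1/945
  (V=3, U=1, X=1, Y=2, W=1, Z=0) weight 8/2835
  … 10 more
Group by U:
  weight(U=1) = 11/945
  weight(U=2) = 1/81
  weight(U=3) = 11/945
Total weight = 11/945 + 1/81 + 11/945 = 101/2835
P(U=1 | obs) = 11/945 / 101/2835 = 33/101
P(U=2 | obs) = 1/81 / 101/2835 = 35/101
P(U=3 | obs) = 11/945 / 101/2835 = 33/101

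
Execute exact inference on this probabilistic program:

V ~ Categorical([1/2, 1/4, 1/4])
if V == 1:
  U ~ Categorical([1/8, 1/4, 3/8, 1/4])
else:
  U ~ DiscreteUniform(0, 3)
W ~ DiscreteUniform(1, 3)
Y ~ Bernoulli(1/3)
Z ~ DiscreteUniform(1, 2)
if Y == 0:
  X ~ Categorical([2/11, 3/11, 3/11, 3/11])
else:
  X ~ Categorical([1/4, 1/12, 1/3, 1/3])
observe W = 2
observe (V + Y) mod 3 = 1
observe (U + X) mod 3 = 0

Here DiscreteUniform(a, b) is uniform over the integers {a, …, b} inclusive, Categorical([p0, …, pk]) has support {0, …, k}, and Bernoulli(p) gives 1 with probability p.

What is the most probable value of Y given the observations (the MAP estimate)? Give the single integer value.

argmax_v P(Y = v | obs) = 1

Enumerate traces; 24 have nonzero weight after conditioning:
  (V=0, U=0, W=2, Y=1, Z=1, X=0) weight 1/576
  (V=0, U=0, W=2, Y=1, Z=1, X=3) weight 1/432
  (V=0, U=0, W=2, Y=1, Z=2, X=0) weight 1/576
  (V=0, U=0, W=2, Y=1, Z=2, X=3) weight 1/432
  (V=0, U=1, W=2, Y=1, Z=1, X=2) weight 1/432
  (V=0, U=1, W=2, Y=1, Z=2, X=2) weight 1/432
  (V=0, U=2, W=2, Y=1, Z=1, X=1) weight 1/1728
  (V=0, U=2, W=2, Y=1, Z=2, X=1) weight 1/1728
  (V=1, U=0, W=2, Y=0, Z=1, X=0) weight 1/1584
  … 15 more
Group by Y:
  weight(Y=0) = 5/264
  weight(Y=1) = 19/864
Total weight = 5/264 + 19/864 = 389/9504
P(Y=0 | obs) = 5/264 / 389/9504 = 180/389
P(Y=1 | obs) = 19/864 / 389/9504 = 209/389
argmax = 1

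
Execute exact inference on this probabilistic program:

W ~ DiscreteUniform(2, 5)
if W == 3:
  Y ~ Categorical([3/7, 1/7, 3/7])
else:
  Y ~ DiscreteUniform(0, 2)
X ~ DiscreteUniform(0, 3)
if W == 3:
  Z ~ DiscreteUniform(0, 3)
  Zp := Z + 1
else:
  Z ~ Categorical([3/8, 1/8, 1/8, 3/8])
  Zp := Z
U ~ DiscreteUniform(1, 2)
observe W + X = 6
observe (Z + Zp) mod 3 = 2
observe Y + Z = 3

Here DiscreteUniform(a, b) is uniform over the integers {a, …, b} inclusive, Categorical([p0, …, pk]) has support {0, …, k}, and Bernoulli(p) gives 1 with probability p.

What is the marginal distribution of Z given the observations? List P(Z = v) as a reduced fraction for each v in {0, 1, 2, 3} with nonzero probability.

Enumerate traces; 6 have nonzero weight after conditioning:
  (W=3, Y=1, X=3, Z=2, U=1) weight 1/896
  (W=3, Y=1, X=3, Z=2, U=2) weight 1/896
  (W=4, Y=2, X=2, Z=1, U=1) weight 1/768
  (W=4, Y=2, X=2, Z=1, U=2) weight 1/768
  (W=5, Y=2, X=1, Z=1, U=1) weight 1/768
  (W=5, Y=2, X=1, Z=1, U=2) weight 1/768
Group by Z:
  weight(Z=1) = 1/192
  weight(Z=2) = 1/448
Total weight = 1/192 + 1/448 = 5/672
P(Z=1 | obs) = 1/192 / 5/672 = 7/10
P(Z=2 | obs) = 1/448 / 5/672 = 3/10

P(Z=1) = 7/10, P(Z=2) = 3/10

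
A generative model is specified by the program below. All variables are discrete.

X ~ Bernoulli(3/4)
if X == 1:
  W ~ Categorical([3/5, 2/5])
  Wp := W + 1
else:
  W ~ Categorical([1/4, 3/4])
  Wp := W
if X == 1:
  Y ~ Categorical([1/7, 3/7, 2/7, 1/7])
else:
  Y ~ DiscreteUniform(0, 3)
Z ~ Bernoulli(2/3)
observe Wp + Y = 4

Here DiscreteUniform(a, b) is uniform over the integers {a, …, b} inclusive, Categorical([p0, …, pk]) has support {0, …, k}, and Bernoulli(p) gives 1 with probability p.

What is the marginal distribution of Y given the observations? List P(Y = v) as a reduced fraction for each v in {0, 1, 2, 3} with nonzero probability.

P(Y=2) = 64/147, P(Y=3) = 83/147

Enumerate traces; 6 have nonzero weight after conditioning:
  (X=0, W=1, Y=3, Z=0) weight 1/64
  (X=0, W=1, Y=3, Z=1) weight 1/32
  (X=1, W=0, Y=3, Z=0) weight 3/140
  (X=1, W=0, Y=3, Z=1) weight 3/70
  (X=1, W=1, Y=2, Z=0) weight 1/35
  (X=1, W=1, Y=2, Z=1) weight 2/35
Group by Y:
  weight(Y=2) = 3/35
  weight(Y=3) = 249/2240
Total weight = 3/35 + 249/2240 = 63/320
P(Y=2 | obs) = 3/35 / 63/320 = 64/147
P(Y=3 | obs) = 249/2240 / 63/320 = 83/147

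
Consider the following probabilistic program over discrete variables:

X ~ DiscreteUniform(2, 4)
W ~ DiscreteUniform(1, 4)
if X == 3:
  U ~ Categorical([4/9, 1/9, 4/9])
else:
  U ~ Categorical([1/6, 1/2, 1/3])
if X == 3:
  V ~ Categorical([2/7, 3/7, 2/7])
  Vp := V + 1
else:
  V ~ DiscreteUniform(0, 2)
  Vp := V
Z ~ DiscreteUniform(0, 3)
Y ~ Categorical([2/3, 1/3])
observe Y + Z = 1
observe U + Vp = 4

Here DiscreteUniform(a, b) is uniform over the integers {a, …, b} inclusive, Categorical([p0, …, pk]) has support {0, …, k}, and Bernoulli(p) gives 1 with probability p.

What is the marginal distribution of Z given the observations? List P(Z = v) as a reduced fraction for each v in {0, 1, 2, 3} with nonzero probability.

Enumerate traces; 32 have nonzero weight after conditioning:
  (X=2, W=1, U=2, V=2, Z=0, Y=1) weight 1/1296
  (X=2, W=1, U=2, V=2, Z=1, Y=0) weight 1/648
  (X=2, W=2, U=2, V=2, Z=0, Y=1) weight 1/1296
  (X=2, W=2, U=2, V=2, Z=1, Y=0) weight 1/648
  (X=2, W=3, U=2, V=2, Z=0, Y=1) weight 1/1296
  (X=2, W=3, U=2, V=2, Z=1, Y=0) weight 1/648
  (X=2, W=4, U=2, V=2, Z=0, Y=1) weight 1/1296
  (X=2, W=4, U=2, V=2, Z=1, Y=0) weight 1/648
  … 24 more
Group by Z:
  weight(Z=0) = 1/81
  weight(Z=1) = 2/81
Total weight = 1/81 + 2/81 = 1/27
P(Z=0 | obs) = 1/81 / 1/27 = 1/3
P(Z=1 | obs) = 2/81 / 1/27 = 2/3

P(Z=0) = 1/3, P(Z=1) = 2/3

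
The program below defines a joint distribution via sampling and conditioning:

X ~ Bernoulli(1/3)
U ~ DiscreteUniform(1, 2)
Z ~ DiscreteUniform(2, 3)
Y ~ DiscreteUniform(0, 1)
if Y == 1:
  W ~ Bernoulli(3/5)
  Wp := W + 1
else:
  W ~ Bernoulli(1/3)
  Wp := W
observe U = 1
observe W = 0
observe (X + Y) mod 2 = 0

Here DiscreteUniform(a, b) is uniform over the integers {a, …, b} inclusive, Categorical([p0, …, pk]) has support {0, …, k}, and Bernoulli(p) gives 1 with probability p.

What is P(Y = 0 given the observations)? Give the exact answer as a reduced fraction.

P(Y = 0 | obs) = 10/13

Enumerate traces; 4 have nonzero weight after conditioning:
  (X=0, U=1, Z=2, Y=0, W=0) weight 1/18
  (X=0, U=1, Z=3, Y=0, W=0) weight 1/18
  (X=1, U=1, Z=2, Y=1, W=0) weight 1/60
  (X=1, U=1, Z=3, Y=1, W=0) weight 1/60
Group by Y:
  weight(Y=0) = 1/9
  weight(Y=1) = 1/30
Total weight = 1/9 + 1/30 = 13/90
P(Y=0 | obs) = 1/9 / 13/90 = 10/13
P(Y=1 | obs) = 1/30 / 13/90 = 3/13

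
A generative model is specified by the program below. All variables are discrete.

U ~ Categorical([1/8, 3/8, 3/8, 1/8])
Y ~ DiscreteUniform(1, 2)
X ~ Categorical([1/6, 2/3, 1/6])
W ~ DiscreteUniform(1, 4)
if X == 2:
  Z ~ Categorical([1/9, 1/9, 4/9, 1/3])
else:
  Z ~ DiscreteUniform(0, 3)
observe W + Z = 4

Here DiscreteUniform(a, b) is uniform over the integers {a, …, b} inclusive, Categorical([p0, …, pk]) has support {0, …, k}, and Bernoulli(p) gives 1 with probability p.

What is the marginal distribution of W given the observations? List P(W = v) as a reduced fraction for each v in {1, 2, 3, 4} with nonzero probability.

Enumerate traces; 96 have nonzero weight after conditioning:
  (U=0, Y=1, X=0, W=1, Z=3) weight 1/1536
  (U=0, Y=1, X=0, W=2, Z=2) weight 1/1536
  (U=0, Y=1, X=0, W=3, Z=1) weight 1/1536
  (U=0, Y=1, X=0, W=4, Z=0) weight 1/1536
  (U=0, Y=1, X=1, W=1, Z=3) weight 1/384
  (U=0, Y=1, X=1, W=2, Z=2) weight 1/384
  (U=0, Y=1, X=1, W=3, Z=1) weight 1/384
  (U=0, Y=1, X=1, W=4, Z=0) weight 1/384
  … 88 more
Group by W:
  weight(W=1) = 19/288
  weight(W=2) = 61/864
  weight(W=3) = 49/864
  weight(W=4) = 49/864
Total weight = 19/288 + 61/864 + 49/864 + 49/864 = 1/4
P(W=1 | obs) = 19/288 / 1/4 = 19/72
P(W=2 | obs) = 61/864 / 1/4 = 61/216
P(W=3 | obs) = 49/864 / 1/4 = 49/216
P(W=4 | obs) = 49/864 / 1/4 = 49/216

P(W=1) = 19/72, P(W=2) = 61/216, P(W=3) = 49/216, P(W=4) = 49/216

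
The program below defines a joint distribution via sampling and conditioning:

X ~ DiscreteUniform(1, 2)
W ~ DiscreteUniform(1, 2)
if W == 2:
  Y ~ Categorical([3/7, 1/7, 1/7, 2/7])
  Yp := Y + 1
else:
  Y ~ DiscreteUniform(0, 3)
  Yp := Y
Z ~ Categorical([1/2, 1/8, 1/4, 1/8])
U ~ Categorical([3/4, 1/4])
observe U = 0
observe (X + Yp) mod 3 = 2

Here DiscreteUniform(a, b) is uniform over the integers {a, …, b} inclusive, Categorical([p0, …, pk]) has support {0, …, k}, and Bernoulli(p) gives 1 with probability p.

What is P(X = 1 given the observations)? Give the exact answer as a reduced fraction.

P(X = 1 | obs) = 3/5

Enumerate traces; 24 have nonzero weight after conditioning:
  (X=1, W=1, Y=1, Z=0, U=0) weight 3/128
  (X=1, W=1, Y=1, Z=1, U=0) weight 3/512
  (X=1, W=1, Y=1, Z=2, U=0) weight 3/256
  (X=1, W=1, Y=1, Z=3, U=0) weight 3/512
  (X=1, W=2, Y=0, Z=0, U=0) weight 9/224
  (X=1, W=2, Y=0, Z=1, U=0) weight 9/896
  (X=1, W=2, Y=0, Z=2, U=0) weight 9/448
  (X=1, W=2, Y=0, Z=3, U=0) weight 9/896
  (X=2, W=1, Y=0, Z=0, U=0) weight 3/128
  … 15 more
Group by X:
  weight(X=1) = 81/448
  weight(X=2) = 27/224
Total weight = 81/448 + 27/224 = 135/448
P(X=1 | obs) = 81/448 / 135/448 = 3/5
P(X=2 | obs) = 27/224 / 135/448 = 2/5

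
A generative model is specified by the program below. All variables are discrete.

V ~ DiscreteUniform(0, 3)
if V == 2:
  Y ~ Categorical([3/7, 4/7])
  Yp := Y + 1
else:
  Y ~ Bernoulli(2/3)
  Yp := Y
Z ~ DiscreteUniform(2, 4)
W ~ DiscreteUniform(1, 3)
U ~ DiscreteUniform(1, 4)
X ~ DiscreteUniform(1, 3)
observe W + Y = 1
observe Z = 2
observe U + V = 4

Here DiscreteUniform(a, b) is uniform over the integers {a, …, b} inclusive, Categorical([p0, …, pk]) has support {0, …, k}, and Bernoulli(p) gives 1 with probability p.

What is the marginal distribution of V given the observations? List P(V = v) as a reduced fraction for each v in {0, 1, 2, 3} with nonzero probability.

P(V=0) = 7/30, P(V=1) = 7/30, P(V=2) = 3/10, P(V=3) = 7/30

Enumerate traces; 12 have nonzero weight after conditioning:
  (V=0, Y=0, Z=2, W=1, U=4, X=1) weight 1/1296
  (V=0, Y=0, Z=2, W=1, U=4, X=2) weight 1/1296
  (V=0, Y=0, Z=2, W=1, U=4, X=3) weight 1/1296
  (V=1, Y=0, Z=2, W=1, U=3, X=1) weight 1/1296
  (V=1, Y=0, Z=2, W=1, U=3, X=2) weight 1/1296
  (V=1, Y=0, Z=2, W=1, U=3, X=3) weight 1/1296
  (V=2, Y=0, Z=2, W=1, U=2, X=1) weight 1/1008
  (V=2, Y=0, Z=2, W=1, U=2, X=2) weight 1/1008
  (V=3, Y=0, Z=2, W=1, U=1, X=1) weight 1/1296
  … 3 more
Group by V:
  weight(V=0) = 1/432
  weight(V=1) = 1/432
  weight(V=2) = 1/336
  weight(V=3) = 1/432
Total weight = 1/432 + 1/432 + 1/336 + 1/432 = 5/504
P(V=0 | obs) = 1/432 / 5/504 = 7/30
P(V=1 | obs) = 1/432 / 5/504 = 7/30
P(V=2 | obs) = 1/336 / 5/504 = 3/10
P(V=3 | obs) = 1/432 / 5/504 = 7/30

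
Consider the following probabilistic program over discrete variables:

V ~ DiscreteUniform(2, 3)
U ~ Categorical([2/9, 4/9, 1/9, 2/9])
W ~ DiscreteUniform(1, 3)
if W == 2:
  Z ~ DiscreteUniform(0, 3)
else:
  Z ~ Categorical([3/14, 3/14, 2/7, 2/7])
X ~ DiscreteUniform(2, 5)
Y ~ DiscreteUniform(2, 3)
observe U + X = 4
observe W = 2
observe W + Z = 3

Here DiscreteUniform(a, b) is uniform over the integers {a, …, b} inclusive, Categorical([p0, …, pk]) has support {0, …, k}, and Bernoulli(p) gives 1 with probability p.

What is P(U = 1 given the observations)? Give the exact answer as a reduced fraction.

Enumerate traces; 12 have nonzero weight after conditioning:
  (V=2, U=0, W=2, Z=1, X=4, Y=2) weight 1/864
  (V=2, U=0, W=2, Z=1, X=4, Y=3) weight 1/864
  (V=2, U=1, W=2, Z=1, X=3, Y=2) weight 1/432
  (V=2, U=1, W=2, Z=1, X=3, Y=3) weight 1/432
  (V=2, U=2, W=2, Z=1, X=2, Y=2) weight 1/1728
  (V=2, U=2, W=2, Z=1, X=2, Y=3) weight 1/1728
  (V=3, U=0, W=2, Z=1, X=4, Y=2) weight 1/864
  (V=3, U=0, W=2, Z=1, X=4, Y=3) weight 1/864
  … 4 more
Group by U:
  weight(U=0) = 1/216
  weight(U=1) = 1/108
  weight(U=2) = 1/432
Total weight = 1/216 + 1/108 + 1/432 = 7/432
P(U=0 | obs) = 1/216 / 7/432 = 2/7
P(U=1 | obs) = 1/108 / 7/432 = 4/7
P(U=2 | obs) = 1/432 / 7/432 = 1/7

P(U = 1 | obs) = 4/7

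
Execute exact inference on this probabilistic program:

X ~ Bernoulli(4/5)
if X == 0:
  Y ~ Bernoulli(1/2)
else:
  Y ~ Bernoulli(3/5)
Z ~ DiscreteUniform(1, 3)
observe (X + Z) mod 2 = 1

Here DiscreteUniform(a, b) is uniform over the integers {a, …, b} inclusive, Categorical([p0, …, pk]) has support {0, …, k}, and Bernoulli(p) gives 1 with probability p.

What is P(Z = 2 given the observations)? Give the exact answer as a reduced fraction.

P(Z = 2 | obs) = 2/3

Enumerate traces; 6 have nonzero weight after conditioning:
  (X=0, Y=0, Z=1) weight 1/30
  (X=0, Y=0, Z=3) weight 1/30
  (X=0, Y=1, Z=1) weight 1/30
  (X=0, Y=1, Z=3) weight 1/30
  (X=1, Y=0, Z=2) weight 8/75
  (X=1, Y=1, Z=2) weight 4/25
Group by Z:
  weight(Z=1) = 1/15
  weight(Z=2) = 4/15
  weight(Z=3) = 1/15
Total weight = 1/15 + 4/15 + 1/15 = 2/5
P(Z=1 | obs) = 1/15 / 2/5 = 1/6
P(Z=2 | obs) = 4/15 / 2/5 = 2/3
P(Z=3 | obs) = 1/15 / 2/5 = 1/6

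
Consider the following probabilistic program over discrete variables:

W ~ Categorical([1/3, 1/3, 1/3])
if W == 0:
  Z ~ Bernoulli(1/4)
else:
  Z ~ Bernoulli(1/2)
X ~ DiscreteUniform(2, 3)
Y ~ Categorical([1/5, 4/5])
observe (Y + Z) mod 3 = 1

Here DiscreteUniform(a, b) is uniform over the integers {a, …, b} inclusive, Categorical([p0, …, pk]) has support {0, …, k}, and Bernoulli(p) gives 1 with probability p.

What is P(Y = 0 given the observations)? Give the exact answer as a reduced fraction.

P(Y = 0 | obs) = 5/33

Enumerate traces; 12 have nonzero weight after conditioning:
  (W=0, Z=0, X=2, Y=1) weight 1/10
  (W=0, Z=0, X=3, Y=1) weight 1/10
  (W=0, Z=1, X=2, Y=0) weight 1/120
  (W=0, Z=1, X=3, Y=0) weight 1/120
  (W=1, Z=0, X=2, Y=1) weight 1/15
  (W=1, Z=0, X=3, Y=1) weight 1/15
  (W=1, Z=1, X=2, Y=0) weight 1/60
  (W=1, Z=1, X=3, Y=0) weight 1/60
  … 4 more
Group by Y:
  weight(Y=0) = 1/12
  weight(Y=1) = 7/15
Total weight = 1/12 + 7/15 = 11/20
P(Y=0 | obs) = 1/12 / 11/20 = 5/33
P(Y=1 | obs) = 7/15 / 11/20 = 28/33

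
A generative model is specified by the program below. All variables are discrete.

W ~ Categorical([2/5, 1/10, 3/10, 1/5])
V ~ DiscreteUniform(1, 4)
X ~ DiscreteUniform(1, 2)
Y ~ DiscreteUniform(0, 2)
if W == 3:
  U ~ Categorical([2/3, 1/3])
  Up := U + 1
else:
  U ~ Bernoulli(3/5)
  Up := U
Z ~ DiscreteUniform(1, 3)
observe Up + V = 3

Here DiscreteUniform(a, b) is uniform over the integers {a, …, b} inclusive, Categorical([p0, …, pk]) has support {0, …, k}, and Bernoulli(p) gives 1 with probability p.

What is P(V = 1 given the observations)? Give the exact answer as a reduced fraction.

P(V = 1 | obs) = 1/15

Enumerate traces; 144 have nonzero weight after conditioning:
  (W=0, V=2, X=1, Y=0, U=1, Z=1) weight 1/300
  (W=0, V=2, X=1, Y=0, U=1, Z=2) weight 1/300
  (W=0, V=2, X=1, Y=0, U=1, Z=3) weight 1/300
  (W=0, V=2, X=1, Y=1, U=1, Z=1) weight 1/300
  (W=0, V=2, X=1, Y=1, U=1, Z=2) weight 1/300
  (W=0, V=2, X=1, Y=1, U=1, Z=3) weight 1/300
  (W=0, V=2, X=1, Y=2, U=1, Z=1) weight 1/300
  (W=0, V=2, X=1, Y=2, U=1, Z=2) weight 1/300
  (W=0, V=3, X=1, Y=0, U=0, Z=1) weight 1/450
  (W=3, V=1, X=1, Y=0, U=1, Z=1) weight 1/1080
  … 134 more
Group by V:
  weight(V=1) = 1/60
  weight(V=2) = 23/150
  weight(V=3) = 2/25
Total weight = 1/60 + 23/150 + 2/25 = 1/4
P(V=1 | obs) = 1/60 / 1/4 = 1/15
P(V=2 | obs) = 23/150 / 1/4 = 46/75
P(V=3 | obs) = 2/25 / 1/4 = 8/25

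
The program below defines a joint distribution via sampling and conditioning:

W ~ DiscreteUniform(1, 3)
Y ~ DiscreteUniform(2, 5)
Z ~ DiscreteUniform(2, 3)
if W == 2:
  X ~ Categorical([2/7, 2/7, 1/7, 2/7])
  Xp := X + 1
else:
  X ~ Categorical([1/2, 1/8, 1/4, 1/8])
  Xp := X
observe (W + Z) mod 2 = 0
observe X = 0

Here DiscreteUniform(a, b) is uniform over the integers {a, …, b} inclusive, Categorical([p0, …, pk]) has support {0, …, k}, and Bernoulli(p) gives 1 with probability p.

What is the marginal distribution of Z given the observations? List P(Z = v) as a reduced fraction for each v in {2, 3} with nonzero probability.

Enumerate traces; 12 have nonzero weight after conditioning:
  (W=1, Y=2, Z=3, X=0) weight 1/48
  (W=1, Y=3, Z=3, X=0) weight 1/48
  (W=1, Y=4, Z=3, X=0) weight 1/48
  (W=1, Y=5, Z=3, X=0) weight 1/48
  (W=2, Y=2, Z=2, X=0) weight 1/84
  (W=2, Y=3, Z=2, X=0) weight 1/84
  (W=2, Y=4, Z=2, X=0) weight 1/84
  (W=2, Y=5, Z=2, X=0) weight 1/84
  … 4 more
Group by Z:
  weight(Z=2) = 1/21
  weight(Z=3) = 1/6
Total weight = 1/21 + 1/6 = 3/14
P(Z=2 | obs) = 1/21 / 3/14 = 2/9
P(Z=3 | obs) = 1/6 / 3/14 = 7/9

P(Z=2) = 2/9, P(Z=3) = 7/9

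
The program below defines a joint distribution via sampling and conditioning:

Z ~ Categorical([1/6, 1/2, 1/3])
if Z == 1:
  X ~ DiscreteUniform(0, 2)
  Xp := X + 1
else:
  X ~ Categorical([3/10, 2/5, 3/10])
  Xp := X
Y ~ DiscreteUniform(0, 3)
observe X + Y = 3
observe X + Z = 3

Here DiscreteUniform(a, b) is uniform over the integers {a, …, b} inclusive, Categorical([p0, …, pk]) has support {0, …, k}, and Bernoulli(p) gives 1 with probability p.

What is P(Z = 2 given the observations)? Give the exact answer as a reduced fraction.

Enumerate traces; 2 have nonzero weight after conditioning:
  (Z=1, X=2, Y=1) weight 1/24
  (Z=2, X=1, Y=2) weight 1/30
Group by Z:
  weight(Z=1) = 1/24
  weight(Z=2) = 1/30
Total weight = 1/24 + 1/30 = 3/40
P(Z=1 | obs) = 1/24 / 3/40 = 5/9
P(Z=2 | obs) = 1/30 / 3/40 = 4/9

P(Z = 2 | obs) = 4/9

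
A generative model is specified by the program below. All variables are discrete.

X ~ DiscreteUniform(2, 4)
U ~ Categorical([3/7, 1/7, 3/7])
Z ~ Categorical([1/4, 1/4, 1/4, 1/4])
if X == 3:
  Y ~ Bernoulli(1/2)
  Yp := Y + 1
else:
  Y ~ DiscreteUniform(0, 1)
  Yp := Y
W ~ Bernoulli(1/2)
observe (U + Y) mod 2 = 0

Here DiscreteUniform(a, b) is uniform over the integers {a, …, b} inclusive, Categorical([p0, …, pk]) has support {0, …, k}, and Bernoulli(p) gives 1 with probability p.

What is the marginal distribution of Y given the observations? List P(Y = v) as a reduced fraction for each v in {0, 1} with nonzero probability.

P(Y=0) = 6/7, P(Y=1) = 1/7

Enumerate traces; 72 have nonzero weight after conditioning:
  (X=2, U=0, Z=0, Y=0, W=0) weight 1/112
  (X=2, U=0, Z=0, Y=0, W=1) weight 1/112
  (X=2, U=0, Z=1, Y=0, W=0) weight 1/112
  (X=2, U=0, Z=1, Y=0, W=1) weight 1/112
  (X=2, U=0, Z=2, Y=0, W=0) weight 1/112
  (X=2, U=0, Z=2, Y=0, W=1) weight 1/112
  (X=2, U=0, Z=3, Y=0, W=0) weight 1/112
  (X=2, U=0, Z=3, Y=0, W=1) weight 1/112
  (X=2, U=1, Z=0, Y=1, W=0) weight 1/336
  … 63 more
Group by Y:
  weight(Y=0) = 3/7
  weight(Y=1) = 1/14
Total weight = 3/7 + 1/14 = 1/2
P(Y=0 | obs) = 3/7 / 1/2 = 6/7
P(Y=1 | obs) = 1/14 / 1/2 = 1/7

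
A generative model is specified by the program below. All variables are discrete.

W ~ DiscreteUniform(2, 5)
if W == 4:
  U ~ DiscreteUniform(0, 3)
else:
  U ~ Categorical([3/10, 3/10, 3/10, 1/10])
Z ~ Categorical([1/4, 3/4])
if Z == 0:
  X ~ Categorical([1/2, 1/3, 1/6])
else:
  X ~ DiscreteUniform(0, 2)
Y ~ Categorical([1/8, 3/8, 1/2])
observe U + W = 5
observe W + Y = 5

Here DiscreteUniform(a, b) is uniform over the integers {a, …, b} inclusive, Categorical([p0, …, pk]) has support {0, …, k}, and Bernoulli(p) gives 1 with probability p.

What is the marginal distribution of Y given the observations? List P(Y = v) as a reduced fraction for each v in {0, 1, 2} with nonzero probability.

P(Y=0) = 2/15, P(Y=1) = 1/3, P(Y=2) = 8/15

Enumerate traces; 18 have nonzero weight after conditioning:
  (W=3, U=2, Z=0, X=0, Y=2) weight 3/640
  (W=3, U=2, Z=0, X=1, Y=2) weight 1/320
  (W=3, U=2, Z=0, X=2, Y=2) weight 1/640
  (W=3, U=2, Z=1, X=0, Y=2) weight 3/320
  (W=3, U=2, Z=1, X=1, Y=2) weight 3/320
  (W=3, U=2, Z=1, X=2, Y=2) weight 3/320
  (W=4, U=1, Z=0, X=0, Y=1) weight 3/1024
  (W=4, U=1, Z=0, X=1, Y=1) weight 1/512
  (W=5, U=0, Z=0, X=0, Y=0) weight 3/2560
  … 9 more
Group by Y:
  weight(Y=0) = 3/320
  weight(Y=1) = 3/128
  weight(Y=2) = 3/80
Total weight = 3/320 + 3/128 + 3/80 = 9/128
P(Y=0 | obs) = 3/320 / 9/128 = 2/15
P(Y=1 | obs) = 3/128 / 9/128 = 1/3
P(Y=2 | obs) = 3/80 / 9/128 = 8/15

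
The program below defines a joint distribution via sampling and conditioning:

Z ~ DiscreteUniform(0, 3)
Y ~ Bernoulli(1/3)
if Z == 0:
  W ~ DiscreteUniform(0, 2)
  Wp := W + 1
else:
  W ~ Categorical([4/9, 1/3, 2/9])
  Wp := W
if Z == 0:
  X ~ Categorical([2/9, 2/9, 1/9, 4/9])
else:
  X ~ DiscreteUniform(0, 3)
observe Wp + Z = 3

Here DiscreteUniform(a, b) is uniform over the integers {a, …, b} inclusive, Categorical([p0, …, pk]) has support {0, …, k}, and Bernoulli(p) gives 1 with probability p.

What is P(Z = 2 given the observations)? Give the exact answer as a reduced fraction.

Enumerate traces; 32 have nonzero weight after conditioning:
  (Z=0, Y=0, W=2, X=0) weight 1/81
  (Z=0, Y=0, W=2, X=1) weight 1/81
  (Z=0, Y=0, W=2, X=2) weight 1/162
  (Z=0, Y=0, W=2, X=3) weight 2/81
  (Z=0, Y=1, W=2, X=0) weight 1/162
  (Z=0, Y=1, W=2, X=1) weight 1/162
  (Z=0, Y=1, W=2, X=2) weight 1/324
  (Z=0, Y=1, W=2, X=3) weight 1/81
  (Z=1, Y=0, W=2, X=0) weight 1/108
  (Z=2, Y=0, W=1, X=0) weight 1/72
  … 22 more
Group by Z:
  weight(Z=0) = 1/12
  weight(Z=1) = 1/18
  weight(Z=2) = 1/12
  weight(Z=3) = 1/9
Total weight = 1/12 + 1/18 + 1/12 + 1/9 = 1/3
P(Z=0 | obs) = 1/12 / 1/3 = 1/4
P(Z=1 | obs) = 1/18 / 1/3 = 1/6
P(Z=2 | obs) = 1/12 / 1/3 = 1/4
P(Z=3 | obs) = 1/9 / 1/3 = 1/3

P(Z = 2 | obs) = 1/4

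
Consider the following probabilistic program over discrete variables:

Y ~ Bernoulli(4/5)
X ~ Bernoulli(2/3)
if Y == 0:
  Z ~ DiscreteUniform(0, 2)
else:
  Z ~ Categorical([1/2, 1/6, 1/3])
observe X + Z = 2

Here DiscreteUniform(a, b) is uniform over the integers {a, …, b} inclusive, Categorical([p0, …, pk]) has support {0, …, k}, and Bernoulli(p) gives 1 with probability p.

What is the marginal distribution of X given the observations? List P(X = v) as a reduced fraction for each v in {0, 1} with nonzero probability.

P(X=0) = 5/11, P(X=1) = 6/11

Enumerate traces; 4 have nonzero weight after conditioning:
  (Y=0, X=0, Z=2) weight 1/45
  (Y=0, X=1, Z=1) weight 2/45
  (Y=1, X=0, Z=2) weight 4/45
  (Y=1, X=1, Z=1) weight 4/45
Group by X:
  weight(X=0) = 1/9
  weight(X=1) = 2/15
Total weight = 1/9 + 2/15 = 11/45
P(X=0 | obs) = 1/9 / 11/45 = 5/11
P(X=1 | obs) = 2/15 / 11/45 = 6/11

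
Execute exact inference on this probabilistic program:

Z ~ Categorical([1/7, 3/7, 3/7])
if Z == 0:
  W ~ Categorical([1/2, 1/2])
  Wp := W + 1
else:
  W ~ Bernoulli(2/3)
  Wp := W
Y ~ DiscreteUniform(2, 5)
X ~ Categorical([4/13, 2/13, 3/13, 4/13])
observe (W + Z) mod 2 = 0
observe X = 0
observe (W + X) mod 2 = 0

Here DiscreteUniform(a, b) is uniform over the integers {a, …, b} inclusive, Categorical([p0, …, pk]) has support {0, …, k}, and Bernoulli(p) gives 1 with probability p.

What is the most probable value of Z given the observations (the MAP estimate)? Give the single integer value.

Enumerate traces; 8 have nonzero weight after conditioning:
  (Z=0, W=0, Y=2, X=0) weight 1/182
  (Z=0, W=0, Y=3, X=0) weight 1/182
  (Z=0, W=0, Y=4, X=0) weight 1/182
  (Z=0, W=0, Y=5, X=0) weight 1/182
  (Z=2, W=0, Y=2, X=0) weight 1/91
  (Z=2, W=0, Y=3, X=0) weight 1/91
  (Z=2, W=0, Y=4, X=0) weight 1/91
  (Z=2, W=0, Y=5, X=0) weight 1/91
Group by Z:
  weight(Z=0) = 2/91
  weight(Z=2) = 4/91
Total weight = 2/91 + 4/91 = 6/91
P(Z=0 | obs) = 2/91 / 6/91 = 1/3
P(Z=2 | obs) = 4/91 / 6/91 = 2/3
argmax = 2

argmax_v P(Z = v | obs) = 2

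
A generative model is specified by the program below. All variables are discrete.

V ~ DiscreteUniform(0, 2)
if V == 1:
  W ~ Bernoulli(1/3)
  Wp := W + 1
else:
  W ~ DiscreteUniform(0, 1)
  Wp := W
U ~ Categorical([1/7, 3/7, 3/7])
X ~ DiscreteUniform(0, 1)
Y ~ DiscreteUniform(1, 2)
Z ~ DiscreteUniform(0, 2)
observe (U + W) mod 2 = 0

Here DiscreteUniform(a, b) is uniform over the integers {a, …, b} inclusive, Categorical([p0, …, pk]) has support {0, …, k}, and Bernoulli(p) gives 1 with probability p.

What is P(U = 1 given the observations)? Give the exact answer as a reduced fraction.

Enumerate traces; 108 have nonzero weight after conditioning:
  (V=0, W=0, U=0, X=0, Y=1, Z=0) weight 1/504
  (V=0, W=0, U=0, X=0, Y=1, Z=1) weight 1/504
  (V=0, W=0, U=0, X=0, Y=1, Z=2) weight 1/504
  (V=0, W=0, U=0, X=0, Y=2, Z=0) weight 1/504
  (V=0, W=0, U=0, X=0, Y=2, Z=1) weight 1/504
  (V=0, W=0, U=0, X=0, Y=2, Z=2) weight 1/504
  (V=0, W=0, U=0, X=1, Y=1, Z=0) weight 1/504
  (V=0, W=0, U=0, X=1, Y=1, Z=1) weight 1/504
  (V=0, W=0, U=2, X=0, Y=1, Z=0) weight 1/168
  (V=0, W=1, U=1, X=0, Y=1, Z=0) weight 1/168
  … 98 more
Group by U:
  weight(U=0) = 5/63
  weight(U=1) = 4/21
  weight(U=2) = 5/21
Total weight = 5/63 + 4/21 + 5/21 = 32/63
P(U=0 | obs) = 5/63 / 32/63 = 5/32
P(U=1 | obs) = 4/21 / 32/63 = 3/8
P(U=2 | obs) = 5/21 / 32/63 = 15/32

P(U = 1 | obs) = 3/8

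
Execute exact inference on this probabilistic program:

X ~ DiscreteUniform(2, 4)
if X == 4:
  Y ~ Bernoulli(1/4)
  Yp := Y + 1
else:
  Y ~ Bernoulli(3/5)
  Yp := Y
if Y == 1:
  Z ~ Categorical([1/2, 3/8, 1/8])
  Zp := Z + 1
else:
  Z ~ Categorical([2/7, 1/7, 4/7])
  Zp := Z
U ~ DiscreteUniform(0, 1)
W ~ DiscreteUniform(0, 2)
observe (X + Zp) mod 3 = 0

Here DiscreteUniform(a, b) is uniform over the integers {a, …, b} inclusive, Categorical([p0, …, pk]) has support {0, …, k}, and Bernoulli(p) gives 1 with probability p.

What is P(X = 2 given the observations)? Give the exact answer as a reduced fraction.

P(X = 2 | obs) = 400/1197

Enumerate traces; 36 have nonzero weight after conditioning:
  (X=2, Y=0, Z=1, U=0, W=0) weight 1/315
  (X=2, Y=0, Z=1, U=0, W=1) weight 1/315
  (X=2, Y=0, Z=1, U=0, W=2) weight 1/315
  (X=2, Y=0, Z=1, U=1, W=0) weight 1/315
  (X=2, Y=0, Z=1, U=1, W=1) weight 1/315
  (X=2, Y=0, Z=1, U=1, W=2) weight 1/315
  (X=2, Y=1, Z=0, U=0, W=0) weight 1/60
  (X=2, Y=1, Z=0, U=0, W=1) weight 1/60
  (X=3, Y=0, Z=0, U=0, W=0) weight 2/315
  (X=4, Y=0, Z=2, U=0, W=0) weight 1/42
  … 26 more
Group by X:
  weight(X=2) = 5/42
  weight(X=3) = 53/840
  weight(X=4) = 39/224
Total weight = 5/42 + 53/840 + 39/224 = 57/160
P(X=2 | obs) = 5/42 / 57/160 = 400/1197
P(X=3 | obs) = 53/840 / 57/160 = 212/1197
P(X=4 | obs) = 39/224 / 57/160 = 65/133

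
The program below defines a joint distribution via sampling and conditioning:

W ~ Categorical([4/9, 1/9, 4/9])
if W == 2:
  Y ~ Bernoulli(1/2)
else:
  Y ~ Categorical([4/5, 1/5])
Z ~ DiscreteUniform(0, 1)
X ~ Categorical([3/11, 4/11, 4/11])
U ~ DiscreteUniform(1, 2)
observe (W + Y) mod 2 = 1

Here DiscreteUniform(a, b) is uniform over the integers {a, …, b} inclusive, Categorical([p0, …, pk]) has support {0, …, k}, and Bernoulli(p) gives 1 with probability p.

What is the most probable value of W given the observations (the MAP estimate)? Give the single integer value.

argmax_v P(W = v | obs) = 2

Enumerate traces; 36 have nonzero weight after conditioning:
  (W=0, Y=1, Z=0, X=0, U=1) weight 1/165
  (W=0, Y=1, Z=0, X=0, U=2) weight 1/165
  (W=0, Y=1, Z=0, X=1, U=1) weight 4/495
  (W=0, Y=1, Z=0, X=1, U=2) weight 4/495
  (W=0, Y=1, Z=0, X=2, U=1) weight 4/495
  (W=0, Y=1, Z=0, X=2, U=2) weight 4/495
  (W=0, Y=1, Z=1, X=0, U=1) weight 1/165
  (W=0, Y=1, Z=1, X=0, U=2) weight 1/165
  (W=1, Y=0, Z=0, X=0, U=1) weight 1/165
  (W=2, Y=1, Z=0, X=0, U=1) weight 1/66
  … 26 more
Group by W:
  weight(W=0) = 4/45
  weight(W=1) = 4/45
  weight(W=2) = 2/9
Total weight = 4/45 + 4/45 + 2/9 = 2/5
P(W=0 | obs) = 4/45 / 2/5 = 2/9
P(W=1 | obs) = 4/45 / 2/5 = 2/9
P(W=2 | obs) = 2/9 / 2/5 = 5/9
argmax = 2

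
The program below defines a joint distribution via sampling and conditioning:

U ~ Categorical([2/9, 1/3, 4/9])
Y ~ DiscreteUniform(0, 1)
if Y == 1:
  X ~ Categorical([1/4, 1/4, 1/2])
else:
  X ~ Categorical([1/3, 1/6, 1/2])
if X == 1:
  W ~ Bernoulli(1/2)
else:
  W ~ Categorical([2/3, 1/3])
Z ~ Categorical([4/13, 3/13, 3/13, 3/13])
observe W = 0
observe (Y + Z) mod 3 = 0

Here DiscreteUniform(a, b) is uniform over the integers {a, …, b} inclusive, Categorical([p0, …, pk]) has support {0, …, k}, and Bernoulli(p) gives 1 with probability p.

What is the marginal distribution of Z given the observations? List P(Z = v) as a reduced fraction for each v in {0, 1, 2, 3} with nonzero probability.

Enumerate traces; 27 have nonzero weight after conditioning:
  (U=0, Y=0, X=0, W=0, Z=0) weight 8/1053
  (U=0, Y=0, X=0, W=0, Z=3) weight 2/351
  (U=0, Y=0, X=1, W=0, Z=0) weight 1/351
  (U=0, Y=0, X=1, W=0, Z=3) weight 1/468
  (U=0, Y=0, X=2, W=0, Z=0) weight 4/351
  (U=0, Y=0, X=2, W=0, Z=3) weight 1/117
  (U=0, Y=1, X=0, W=0, Z=2) weight 1/234
  (U=0, Y=1, X=1, W=0, Z=2) weight 1/312
  … 19 more
Group by Z:
  weight(Z=0) = 23/234
  weight(Z=2) = 15/208
  weight(Z=3) = 23/312
Total weight = 23/234 + 15/208 + 23/312 = 457/1872
P(Z=0 | obs) = 23/234 / 457/1872 = 184/457
P(Z=2 | obs) = 15/208 / 457/1872 = 135/457
P(Z=3 | obs) = 23/312 / 457/1872 = 138/457

P(Z=0) = 184/457, P(Z=2) = 135/457, P(Z=3) = 138/457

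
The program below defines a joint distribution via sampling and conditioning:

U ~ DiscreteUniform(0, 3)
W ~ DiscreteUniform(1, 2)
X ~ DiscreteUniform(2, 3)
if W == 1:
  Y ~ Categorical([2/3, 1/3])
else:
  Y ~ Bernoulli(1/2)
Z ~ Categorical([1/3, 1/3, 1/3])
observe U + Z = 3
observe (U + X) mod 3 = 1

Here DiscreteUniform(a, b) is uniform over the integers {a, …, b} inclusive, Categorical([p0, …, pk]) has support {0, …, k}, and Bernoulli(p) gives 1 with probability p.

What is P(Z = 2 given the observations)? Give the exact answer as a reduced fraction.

P(Z = 2 | obs) = 1/2

Enumerate traces; 8 have nonzero weight after conditioning:
  (U=1, W=1, X=3, Y=0, Z=2) weight 1/72
  (U=1, W=1, X=3, Y=1, Z=2) weight 1/144
  (U=1, W=2, X=3, Y=0, Z=2) weight 1/96
  (U=1, W=2, X=3, Y=1, Z=2) weight 1/96
  (U=2, W=1, X=2, Y=0, Z=1) weight 1/72
  (U=2, W=1, X=2, Y=1, Z=1) weight 1/144
  (U=2, W=2, X=2, Y=0, Z=1) weight 1/96
  (U=2, W=2, X=2, Y=1, Z=1) weight 1/96
Group by Z:
  weight(Z=1) = 1/24
  weight(Z=2) = 1/24
Total weight = 1/24 + 1/24 = 1/12
P(Z=1 | obs) = 1/24 / 1/12 = 1/2
P(Z=2 | obs) = 1/24 / 1/12 = 1/2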